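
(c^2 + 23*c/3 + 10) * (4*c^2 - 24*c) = 4*c^4 + 20*c^3/3 - 144*c^2 - 240*c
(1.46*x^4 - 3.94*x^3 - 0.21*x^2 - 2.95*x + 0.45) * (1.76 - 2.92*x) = -4.2632*x^5 + 14.0744*x^4 - 6.3212*x^3 + 8.2444*x^2 - 6.506*x + 0.792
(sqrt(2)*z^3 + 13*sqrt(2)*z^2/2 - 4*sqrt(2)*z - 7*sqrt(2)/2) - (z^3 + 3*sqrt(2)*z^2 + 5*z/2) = -z^3 + sqrt(2)*z^3 + 7*sqrt(2)*z^2/2 - 4*sqrt(2)*z - 5*z/2 - 7*sqrt(2)/2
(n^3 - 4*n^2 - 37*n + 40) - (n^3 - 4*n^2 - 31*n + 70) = -6*n - 30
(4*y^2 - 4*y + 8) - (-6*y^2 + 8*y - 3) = 10*y^2 - 12*y + 11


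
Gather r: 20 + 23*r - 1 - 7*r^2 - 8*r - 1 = -7*r^2 + 15*r + 18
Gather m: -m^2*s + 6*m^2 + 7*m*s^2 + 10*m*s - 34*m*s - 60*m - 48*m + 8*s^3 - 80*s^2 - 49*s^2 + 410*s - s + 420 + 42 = m^2*(6 - s) + m*(7*s^2 - 24*s - 108) + 8*s^3 - 129*s^2 + 409*s + 462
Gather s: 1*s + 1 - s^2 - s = 1 - s^2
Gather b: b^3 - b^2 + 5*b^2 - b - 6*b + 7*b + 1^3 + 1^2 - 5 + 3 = b^3 + 4*b^2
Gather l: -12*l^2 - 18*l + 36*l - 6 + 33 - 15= -12*l^2 + 18*l + 12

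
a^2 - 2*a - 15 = (a - 5)*(a + 3)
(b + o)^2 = b^2 + 2*b*o + o^2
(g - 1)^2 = g^2 - 2*g + 1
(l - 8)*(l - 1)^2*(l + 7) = l^4 - 3*l^3 - 53*l^2 + 111*l - 56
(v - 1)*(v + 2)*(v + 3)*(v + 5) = v^4 + 9*v^3 + 21*v^2 - v - 30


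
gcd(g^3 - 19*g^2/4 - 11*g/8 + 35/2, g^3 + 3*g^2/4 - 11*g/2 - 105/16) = g^2 - 3*g/4 - 35/8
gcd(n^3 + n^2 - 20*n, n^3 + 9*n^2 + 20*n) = n^2 + 5*n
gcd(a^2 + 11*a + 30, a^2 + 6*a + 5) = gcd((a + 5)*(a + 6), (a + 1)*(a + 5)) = a + 5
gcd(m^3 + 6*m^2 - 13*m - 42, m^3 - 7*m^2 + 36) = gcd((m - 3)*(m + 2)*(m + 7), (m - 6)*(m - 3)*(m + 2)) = m^2 - m - 6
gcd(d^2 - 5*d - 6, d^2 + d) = d + 1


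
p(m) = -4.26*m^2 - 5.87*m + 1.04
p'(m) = -8.52*m - 5.87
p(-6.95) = -163.93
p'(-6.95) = 53.34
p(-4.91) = -72.84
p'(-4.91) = 35.96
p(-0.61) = 3.04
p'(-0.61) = -0.67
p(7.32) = -270.19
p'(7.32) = -68.24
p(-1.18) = 2.03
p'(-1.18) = 4.18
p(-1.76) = -1.82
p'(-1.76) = 9.13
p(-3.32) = -26.43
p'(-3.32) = 22.42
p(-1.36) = 1.14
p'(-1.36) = 5.72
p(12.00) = -682.84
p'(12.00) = -108.11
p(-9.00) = -291.19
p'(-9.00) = 70.81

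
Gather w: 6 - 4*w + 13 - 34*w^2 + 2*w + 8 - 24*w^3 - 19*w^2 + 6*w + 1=-24*w^3 - 53*w^2 + 4*w + 28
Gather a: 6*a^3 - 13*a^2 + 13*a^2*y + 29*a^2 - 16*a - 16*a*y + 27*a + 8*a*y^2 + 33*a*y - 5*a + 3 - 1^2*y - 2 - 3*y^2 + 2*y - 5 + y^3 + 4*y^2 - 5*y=6*a^3 + a^2*(13*y + 16) + a*(8*y^2 + 17*y + 6) + y^3 + y^2 - 4*y - 4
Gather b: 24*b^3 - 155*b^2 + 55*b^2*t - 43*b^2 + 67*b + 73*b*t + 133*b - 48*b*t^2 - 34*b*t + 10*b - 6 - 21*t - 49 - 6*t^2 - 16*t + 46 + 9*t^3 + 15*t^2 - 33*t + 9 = 24*b^3 + b^2*(55*t - 198) + b*(-48*t^2 + 39*t + 210) + 9*t^3 + 9*t^2 - 70*t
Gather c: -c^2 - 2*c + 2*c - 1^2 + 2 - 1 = -c^2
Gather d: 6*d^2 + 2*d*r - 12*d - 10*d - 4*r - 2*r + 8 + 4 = 6*d^2 + d*(2*r - 22) - 6*r + 12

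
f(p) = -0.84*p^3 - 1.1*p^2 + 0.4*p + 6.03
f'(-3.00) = -15.68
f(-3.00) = 17.61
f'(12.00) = -388.88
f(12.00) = -1599.09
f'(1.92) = -13.11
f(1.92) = -3.20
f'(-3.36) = -20.66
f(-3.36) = 24.13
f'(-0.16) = 0.69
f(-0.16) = 5.94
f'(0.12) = 0.10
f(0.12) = 6.06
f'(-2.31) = -7.96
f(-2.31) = 9.59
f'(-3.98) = -30.76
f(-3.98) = 39.97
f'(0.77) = -2.79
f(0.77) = 5.30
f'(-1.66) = -2.89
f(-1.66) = 6.18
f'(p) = -2.52*p^2 - 2.2*p + 0.4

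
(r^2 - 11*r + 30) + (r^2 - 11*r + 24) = 2*r^2 - 22*r + 54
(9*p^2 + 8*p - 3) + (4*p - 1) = 9*p^2 + 12*p - 4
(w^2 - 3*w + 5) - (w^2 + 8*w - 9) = 14 - 11*w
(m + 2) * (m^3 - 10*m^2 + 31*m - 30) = m^4 - 8*m^3 + 11*m^2 + 32*m - 60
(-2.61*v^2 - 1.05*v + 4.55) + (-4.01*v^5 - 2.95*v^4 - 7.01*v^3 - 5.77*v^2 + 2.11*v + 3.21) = -4.01*v^5 - 2.95*v^4 - 7.01*v^3 - 8.38*v^2 + 1.06*v + 7.76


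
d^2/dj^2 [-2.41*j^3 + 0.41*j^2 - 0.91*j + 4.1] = 0.82 - 14.46*j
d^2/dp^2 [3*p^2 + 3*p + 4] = 6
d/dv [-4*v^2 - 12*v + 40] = -8*v - 12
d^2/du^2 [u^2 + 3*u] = 2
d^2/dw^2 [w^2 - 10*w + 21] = 2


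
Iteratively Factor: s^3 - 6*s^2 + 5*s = (s - 1)*(s^2 - 5*s) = s*(s - 1)*(s - 5)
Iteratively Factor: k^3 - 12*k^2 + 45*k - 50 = (k - 5)*(k^2 - 7*k + 10) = (k - 5)^2*(k - 2)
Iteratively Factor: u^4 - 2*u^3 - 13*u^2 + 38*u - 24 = (u - 3)*(u^3 + u^2 - 10*u + 8) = (u - 3)*(u + 4)*(u^2 - 3*u + 2) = (u - 3)*(u - 1)*(u + 4)*(u - 2)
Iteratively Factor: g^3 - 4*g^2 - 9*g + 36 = (g + 3)*(g^2 - 7*g + 12) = (g - 3)*(g + 3)*(g - 4)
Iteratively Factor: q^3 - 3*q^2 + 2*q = (q - 1)*(q^2 - 2*q) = (q - 2)*(q - 1)*(q)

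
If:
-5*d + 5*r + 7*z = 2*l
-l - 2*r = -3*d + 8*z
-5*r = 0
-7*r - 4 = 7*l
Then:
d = 92/133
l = -4/7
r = 0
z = 44/133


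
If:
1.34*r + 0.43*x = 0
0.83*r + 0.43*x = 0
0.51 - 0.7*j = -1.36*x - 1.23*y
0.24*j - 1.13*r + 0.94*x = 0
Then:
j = 0.00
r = 0.00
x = 0.00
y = -0.41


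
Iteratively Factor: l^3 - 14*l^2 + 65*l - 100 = (l - 5)*(l^2 - 9*l + 20) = (l - 5)*(l - 4)*(l - 5)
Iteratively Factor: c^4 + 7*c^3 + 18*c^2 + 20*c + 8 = (c + 1)*(c^3 + 6*c^2 + 12*c + 8) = (c + 1)*(c + 2)*(c^2 + 4*c + 4) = (c + 1)*(c + 2)^2*(c + 2)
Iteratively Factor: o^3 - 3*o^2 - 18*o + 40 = (o + 4)*(o^2 - 7*o + 10) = (o - 2)*(o + 4)*(o - 5)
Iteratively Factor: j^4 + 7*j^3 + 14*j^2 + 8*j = (j)*(j^3 + 7*j^2 + 14*j + 8) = j*(j + 4)*(j^2 + 3*j + 2) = j*(j + 1)*(j + 4)*(j + 2)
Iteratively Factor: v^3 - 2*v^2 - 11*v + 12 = (v + 3)*(v^2 - 5*v + 4) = (v - 1)*(v + 3)*(v - 4)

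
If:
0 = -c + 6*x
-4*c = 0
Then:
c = 0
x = 0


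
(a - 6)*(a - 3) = a^2 - 9*a + 18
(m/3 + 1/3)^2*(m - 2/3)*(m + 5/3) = m^4/9 + m^3/3 + 17*m^2/81 - 11*m/81 - 10/81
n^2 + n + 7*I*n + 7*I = (n + 1)*(n + 7*I)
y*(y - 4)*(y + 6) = y^3 + 2*y^2 - 24*y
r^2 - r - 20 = (r - 5)*(r + 4)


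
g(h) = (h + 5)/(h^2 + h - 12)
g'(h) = (-2*h - 1)*(h + 5)/(h^2 + h - 12)^2 + 1/(h^2 + h - 12) = (h^2 + h - (h + 5)*(2*h + 1) - 12)/(h^2 + h - 12)^2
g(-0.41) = -0.37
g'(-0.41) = -0.09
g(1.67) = -0.88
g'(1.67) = -0.64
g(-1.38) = -0.32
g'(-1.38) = -0.04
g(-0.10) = -0.41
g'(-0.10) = -0.11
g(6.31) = 0.33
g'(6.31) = -0.10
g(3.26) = 4.38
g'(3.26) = -16.90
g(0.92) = -0.58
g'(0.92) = -0.26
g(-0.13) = -0.40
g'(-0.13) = -0.11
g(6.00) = 0.37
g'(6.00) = -0.13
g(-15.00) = -0.05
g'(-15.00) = 0.00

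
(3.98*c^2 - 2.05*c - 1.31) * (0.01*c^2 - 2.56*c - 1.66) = 0.0398*c^4 - 10.2093*c^3 - 1.3719*c^2 + 6.7566*c + 2.1746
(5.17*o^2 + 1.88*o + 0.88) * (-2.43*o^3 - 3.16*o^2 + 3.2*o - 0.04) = -12.5631*o^5 - 20.9056*o^4 + 8.4648*o^3 + 3.0284*o^2 + 2.7408*o - 0.0352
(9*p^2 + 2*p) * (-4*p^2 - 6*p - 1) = -36*p^4 - 62*p^3 - 21*p^2 - 2*p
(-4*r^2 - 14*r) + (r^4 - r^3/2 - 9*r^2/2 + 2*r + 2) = r^4 - r^3/2 - 17*r^2/2 - 12*r + 2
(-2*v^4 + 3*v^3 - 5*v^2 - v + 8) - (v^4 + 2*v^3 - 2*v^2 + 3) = -3*v^4 + v^3 - 3*v^2 - v + 5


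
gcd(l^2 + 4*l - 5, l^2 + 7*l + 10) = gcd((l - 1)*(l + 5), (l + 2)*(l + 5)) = l + 5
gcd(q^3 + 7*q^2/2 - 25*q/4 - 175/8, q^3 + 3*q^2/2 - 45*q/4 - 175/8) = q + 5/2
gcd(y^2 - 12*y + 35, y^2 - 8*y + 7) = y - 7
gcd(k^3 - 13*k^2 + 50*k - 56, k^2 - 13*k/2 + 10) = k - 4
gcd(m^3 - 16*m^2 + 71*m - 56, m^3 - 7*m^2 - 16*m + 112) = m - 7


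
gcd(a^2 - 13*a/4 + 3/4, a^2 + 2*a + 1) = 1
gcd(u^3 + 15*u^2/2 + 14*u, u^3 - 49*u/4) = u^2 + 7*u/2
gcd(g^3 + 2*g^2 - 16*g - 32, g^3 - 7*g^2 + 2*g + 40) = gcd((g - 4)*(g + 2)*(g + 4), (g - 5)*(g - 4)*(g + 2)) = g^2 - 2*g - 8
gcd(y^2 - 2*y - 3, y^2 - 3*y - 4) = y + 1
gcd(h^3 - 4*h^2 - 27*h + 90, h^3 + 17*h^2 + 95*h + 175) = h + 5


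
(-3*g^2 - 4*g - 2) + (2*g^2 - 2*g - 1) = -g^2 - 6*g - 3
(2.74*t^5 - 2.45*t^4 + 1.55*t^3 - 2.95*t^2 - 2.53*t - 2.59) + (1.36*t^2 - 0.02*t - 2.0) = 2.74*t^5 - 2.45*t^4 + 1.55*t^3 - 1.59*t^2 - 2.55*t - 4.59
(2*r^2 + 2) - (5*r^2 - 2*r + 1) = -3*r^2 + 2*r + 1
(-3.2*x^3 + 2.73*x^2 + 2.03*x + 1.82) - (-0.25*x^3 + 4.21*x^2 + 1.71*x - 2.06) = -2.95*x^3 - 1.48*x^2 + 0.32*x + 3.88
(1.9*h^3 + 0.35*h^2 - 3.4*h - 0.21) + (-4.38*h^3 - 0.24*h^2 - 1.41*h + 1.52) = -2.48*h^3 + 0.11*h^2 - 4.81*h + 1.31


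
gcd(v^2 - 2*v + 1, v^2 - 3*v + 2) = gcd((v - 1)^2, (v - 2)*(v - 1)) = v - 1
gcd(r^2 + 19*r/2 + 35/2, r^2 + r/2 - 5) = r + 5/2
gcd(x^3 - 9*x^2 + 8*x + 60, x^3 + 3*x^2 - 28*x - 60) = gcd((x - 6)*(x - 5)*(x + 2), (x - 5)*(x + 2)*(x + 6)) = x^2 - 3*x - 10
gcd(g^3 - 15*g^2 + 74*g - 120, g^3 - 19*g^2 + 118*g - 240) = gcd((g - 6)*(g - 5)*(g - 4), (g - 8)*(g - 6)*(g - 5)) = g^2 - 11*g + 30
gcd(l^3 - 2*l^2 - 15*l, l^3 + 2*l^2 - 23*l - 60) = l^2 - 2*l - 15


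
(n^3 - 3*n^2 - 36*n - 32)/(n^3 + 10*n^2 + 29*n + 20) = (n - 8)/(n + 5)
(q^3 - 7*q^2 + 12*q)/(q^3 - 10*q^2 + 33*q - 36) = q/(q - 3)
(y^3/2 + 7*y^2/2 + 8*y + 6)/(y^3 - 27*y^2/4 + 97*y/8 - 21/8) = 4*(y^3 + 7*y^2 + 16*y + 12)/(8*y^3 - 54*y^2 + 97*y - 21)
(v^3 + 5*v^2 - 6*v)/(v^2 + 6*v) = v - 1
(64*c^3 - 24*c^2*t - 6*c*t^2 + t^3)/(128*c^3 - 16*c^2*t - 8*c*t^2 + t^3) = (-2*c + t)/(-4*c + t)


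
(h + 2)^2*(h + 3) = h^3 + 7*h^2 + 16*h + 12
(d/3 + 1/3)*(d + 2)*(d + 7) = d^3/3 + 10*d^2/3 + 23*d/3 + 14/3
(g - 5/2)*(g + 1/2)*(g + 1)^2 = g^4 - 17*g^2/4 - 9*g/2 - 5/4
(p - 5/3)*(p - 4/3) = p^2 - 3*p + 20/9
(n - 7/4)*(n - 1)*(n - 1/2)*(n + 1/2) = n^4 - 11*n^3/4 + 3*n^2/2 + 11*n/16 - 7/16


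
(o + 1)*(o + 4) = o^2 + 5*o + 4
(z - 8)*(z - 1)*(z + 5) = z^3 - 4*z^2 - 37*z + 40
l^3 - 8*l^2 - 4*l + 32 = (l - 8)*(l - 2)*(l + 2)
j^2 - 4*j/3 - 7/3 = (j - 7/3)*(j + 1)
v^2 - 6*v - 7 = (v - 7)*(v + 1)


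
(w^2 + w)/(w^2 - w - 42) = w*(w + 1)/(w^2 - w - 42)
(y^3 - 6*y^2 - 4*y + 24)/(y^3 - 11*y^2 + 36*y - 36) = (y + 2)/(y - 3)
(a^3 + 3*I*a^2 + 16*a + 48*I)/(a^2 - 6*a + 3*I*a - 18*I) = (a^2 + 16)/(a - 6)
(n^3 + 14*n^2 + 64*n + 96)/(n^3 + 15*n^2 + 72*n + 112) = (n + 6)/(n + 7)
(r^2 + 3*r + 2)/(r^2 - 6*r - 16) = (r + 1)/(r - 8)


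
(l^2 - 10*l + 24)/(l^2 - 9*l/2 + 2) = 2*(l - 6)/(2*l - 1)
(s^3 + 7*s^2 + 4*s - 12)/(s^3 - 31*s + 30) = (s + 2)/(s - 5)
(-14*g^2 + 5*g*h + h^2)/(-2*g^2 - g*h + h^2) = (7*g + h)/(g + h)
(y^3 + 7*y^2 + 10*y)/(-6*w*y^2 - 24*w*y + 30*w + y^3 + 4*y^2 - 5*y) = y*(y + 2)/(-6*w*y + 6*w + y^2 - y)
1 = 1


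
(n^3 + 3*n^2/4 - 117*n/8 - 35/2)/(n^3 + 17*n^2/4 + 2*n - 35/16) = 2*(n - 4)/(2*n - 1)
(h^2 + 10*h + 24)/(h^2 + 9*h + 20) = (h + 6)/(h + 5)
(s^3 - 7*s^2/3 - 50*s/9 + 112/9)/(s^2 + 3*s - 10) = (s^2 - s/3 - 56/9)/(s + 5)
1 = 1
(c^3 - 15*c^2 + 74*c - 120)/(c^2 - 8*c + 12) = (c^2 - 9*c + 20)/(c - 2)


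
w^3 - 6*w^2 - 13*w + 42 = (w - 7)*(w - 2)*(w + 3)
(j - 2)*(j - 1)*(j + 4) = j^3 + j^2 - 10*j + 8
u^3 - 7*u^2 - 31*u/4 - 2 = (u - 8)*(u + 1/2)^2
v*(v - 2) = v^2 - 2*v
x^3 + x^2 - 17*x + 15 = (x - 3)*(x - 1)*(x + 5)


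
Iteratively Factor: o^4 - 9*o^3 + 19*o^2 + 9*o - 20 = (o + 1)*(o^3 - 10*o^2 + 29*o - 20) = (o - 5)*(o + 1)*(o^2 - 5*o + 4) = (o - 5)*(o - 1)*(o + 1)*(o - 4)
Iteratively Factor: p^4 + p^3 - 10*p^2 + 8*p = (p + 4)*(p^3 - 3*p^2 + 2*p) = (p - 2)*(p + 4)*(p^2 - p) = p*(p - 2)*(p + 4)*(p - 1)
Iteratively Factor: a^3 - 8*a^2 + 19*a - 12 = (a - 3)*(a^2 - 5*a + 4) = (a - 4)*(a - 3)*(a - 1)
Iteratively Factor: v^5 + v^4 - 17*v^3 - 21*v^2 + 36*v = (v)*(v^4 + v^3 - 17*v^2 - 21*v + 36) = v*(v - 1)*(v^3 + 2*v^2 - 15*v - 36) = v*(v - 4)*(v - 1)*(v^2 + 6*v + 9) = v*(v - 4)*(v - 1)*(v + 3)*(v + 3)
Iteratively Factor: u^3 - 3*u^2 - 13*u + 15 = (u + 3)*(u^2 - 6*u + 5) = (u - 1)*(u + 3)*(u - 5)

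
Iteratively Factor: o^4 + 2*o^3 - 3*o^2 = (o)*(o^3 + 2*o^2 - 3*o) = o^2*(o^2 + 2*o - 3) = o^2*(o - 1)*(o + 3)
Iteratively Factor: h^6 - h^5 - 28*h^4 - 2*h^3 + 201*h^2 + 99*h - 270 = (h - 3)*(h^5 + 2*h^4 - 22*h^3 - 68*h^2 - 3*h + 90) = (h - 3)*(h + 3)*(h^4 - h^3 - 19*h^2 - 11*h + 30) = (h - 3)*(h + 2)*(h + 3)*(h^3 - 3*h^2 - 13*h + 15) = (h - 3)*(h - 1)*(h + 2)*(h + 3)*(h^2 - 2*h - 15) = (h - 5)*(h - 3)*(h - 1)*(h + 2)*(h + 3)*(h + 3)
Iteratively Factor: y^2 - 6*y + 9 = (y - 3)*(y - 3)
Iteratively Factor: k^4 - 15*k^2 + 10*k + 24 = (k + 4)*(k^3 - 4*k^2 + k + 6) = (k - 3)*(k + 4)*(k^2 - k - 2) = (k - 3)*(k + 1)*(k + 4)*(k - 2)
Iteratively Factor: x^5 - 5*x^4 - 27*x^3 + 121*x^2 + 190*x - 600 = (x + 3)*(x^4 - 8*x^3 - 3*x^2 + 130*x - 200) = (x + 3)*(x + 4)*(x^3 - 12*x^2 + 45*x - 50) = (x - 5)*(x + 3)*(x + 4)*(x^2 - 7*x + 10) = (x - 5)^2*(x + 3)*(x + 4)*(x - 2)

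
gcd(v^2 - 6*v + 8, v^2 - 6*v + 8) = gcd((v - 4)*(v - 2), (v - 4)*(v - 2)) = v^2 - 6*v + 8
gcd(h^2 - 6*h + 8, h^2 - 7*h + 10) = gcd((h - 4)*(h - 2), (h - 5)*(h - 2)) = h - 2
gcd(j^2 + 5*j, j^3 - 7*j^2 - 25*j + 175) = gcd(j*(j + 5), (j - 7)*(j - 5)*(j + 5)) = j + 5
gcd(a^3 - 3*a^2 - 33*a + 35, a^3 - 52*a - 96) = 1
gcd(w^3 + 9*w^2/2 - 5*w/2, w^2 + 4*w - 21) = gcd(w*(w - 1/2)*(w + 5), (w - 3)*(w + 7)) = 1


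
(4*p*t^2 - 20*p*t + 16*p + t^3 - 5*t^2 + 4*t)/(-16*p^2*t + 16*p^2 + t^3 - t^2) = (4 - t)/(4*p - t)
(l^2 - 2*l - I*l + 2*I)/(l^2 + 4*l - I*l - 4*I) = (l - 2)/(l + 4)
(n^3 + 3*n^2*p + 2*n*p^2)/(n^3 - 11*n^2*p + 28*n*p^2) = (n^2 + 3*n*p + 2*p^2)/(n^2 - 11*n*p + 28*p^2)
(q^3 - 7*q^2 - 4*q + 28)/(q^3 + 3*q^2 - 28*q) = (q^3 - 7*q^2 - 4*q + 28)/(q*(q^2 + 3*q - 28))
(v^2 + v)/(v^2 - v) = (v + 1)/(v - 1)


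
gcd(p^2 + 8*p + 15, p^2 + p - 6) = p + 3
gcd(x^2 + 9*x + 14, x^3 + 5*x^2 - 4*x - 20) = x + 2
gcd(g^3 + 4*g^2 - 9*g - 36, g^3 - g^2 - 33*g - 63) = g + 3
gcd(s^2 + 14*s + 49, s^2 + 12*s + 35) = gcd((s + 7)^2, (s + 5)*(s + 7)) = s + 7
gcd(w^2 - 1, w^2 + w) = w + 1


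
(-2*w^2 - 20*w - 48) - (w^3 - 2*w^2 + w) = -w^3 - 21*w - 48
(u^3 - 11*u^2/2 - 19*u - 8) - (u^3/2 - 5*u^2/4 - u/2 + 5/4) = u^3/2 - 17*u^2/4 - 37*u/2 - 37/4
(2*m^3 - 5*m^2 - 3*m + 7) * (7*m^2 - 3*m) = 14*m^5 - 41*m^4 - 6*m^3 + 58*m^2 - 21*m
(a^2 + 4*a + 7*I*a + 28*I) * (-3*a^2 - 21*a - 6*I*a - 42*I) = -3*a^4 - 33*a^3 - 27*I*a^3 - 42*a^2 - 297*I*a^2 + 462*a - 756*I*a + 1176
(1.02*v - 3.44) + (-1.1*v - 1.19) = -0.0800000000000001*v - 4.63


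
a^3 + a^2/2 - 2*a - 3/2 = (a - 3/2)*(a + 1)^2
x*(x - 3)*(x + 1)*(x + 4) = x^4 + 2*x^3 - 11*x^2 - 12*x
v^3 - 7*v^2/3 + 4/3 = (v - 2)*(v - 1)*(v + 2/3)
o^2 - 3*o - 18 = (o - 6)*(o + 3)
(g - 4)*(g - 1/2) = g^2 - 9*g/2 + 2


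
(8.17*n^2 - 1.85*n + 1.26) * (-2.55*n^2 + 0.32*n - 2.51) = -20.8335*n^4 + 7.3319*n^3 - 24.3117*n^2 + 5.0467*n - 3.1626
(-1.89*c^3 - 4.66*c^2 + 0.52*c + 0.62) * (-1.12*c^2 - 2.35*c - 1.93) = 2.1168*c^5 + 9.6607*c^4 + 14.0163*c^3 + 7.0774*c^2 - 2.4606*c - 1.1966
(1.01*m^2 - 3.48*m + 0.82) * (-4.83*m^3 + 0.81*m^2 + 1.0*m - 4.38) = -4.8783*m^5 + 17.6265*m^4 - 5.7694*m^3 - 7.2396*m^2 + 16.0624*m - 3.5916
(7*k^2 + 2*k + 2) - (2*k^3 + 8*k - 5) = -2*k^3 + 7*k^2 - 6*k + 7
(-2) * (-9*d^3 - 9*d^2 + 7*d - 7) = 18*d^3 + 18*d^2 - 14*d + 14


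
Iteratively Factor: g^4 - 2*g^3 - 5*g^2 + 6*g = (g + 2)*(g^3 - 4*g^2 + 3*g) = g*(g + 2)*(g^2 - 4*g + 3) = g*(g - 3)*(g + 2)*(g - 1)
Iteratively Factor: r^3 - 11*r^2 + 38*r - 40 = (r - 2)*(r^2 - 9*r + 20) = (r - 5)*(r - 2)*(r - 4)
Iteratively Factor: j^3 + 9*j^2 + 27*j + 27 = (j + 3)*(j^2 + 6*j + 9) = (j + 3)^2*(j + 3)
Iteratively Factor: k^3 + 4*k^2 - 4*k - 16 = (k - 2)*(k^2 + 6*k + 8) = (k - 2)*(k + 4)*(k + 2)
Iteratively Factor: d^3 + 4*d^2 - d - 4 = (d - 1)*(d^2 + 5*d + 4) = (d - 1)*(d + 1)*(d + 4)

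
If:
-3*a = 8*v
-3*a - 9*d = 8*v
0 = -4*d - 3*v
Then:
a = 0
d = 0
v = 0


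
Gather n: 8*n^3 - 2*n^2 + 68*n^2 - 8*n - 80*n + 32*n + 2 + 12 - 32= 8*n^3 + 66*n^2 - 56*n - 18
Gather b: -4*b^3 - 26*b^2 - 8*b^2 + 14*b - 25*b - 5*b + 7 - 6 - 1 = -4*b^3 - 34*b^2 - 16*b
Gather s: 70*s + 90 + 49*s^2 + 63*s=49*s^2 + 133*s + 90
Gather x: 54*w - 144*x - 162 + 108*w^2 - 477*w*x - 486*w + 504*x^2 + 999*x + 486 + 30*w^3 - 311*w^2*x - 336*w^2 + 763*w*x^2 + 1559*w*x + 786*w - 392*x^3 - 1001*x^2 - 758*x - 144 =30*w^3 - 228*w^2 + 354*w - 392*x^3 + x^2*(763*w - 497) + x*(-311*w^2 + 1082*w + 97) + 180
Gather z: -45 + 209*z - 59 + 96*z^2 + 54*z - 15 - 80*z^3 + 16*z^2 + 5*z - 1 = -80*z^3 + 112*z^2 + 268*z - 120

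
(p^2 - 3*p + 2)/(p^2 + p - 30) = (p^2 - 3*p + 2)/(p^2 + p - 30)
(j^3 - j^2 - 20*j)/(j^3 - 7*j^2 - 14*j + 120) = j/(j - 6)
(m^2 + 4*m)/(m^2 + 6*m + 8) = m/(m + 2)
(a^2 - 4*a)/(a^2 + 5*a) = (a - 4)/(a + 5)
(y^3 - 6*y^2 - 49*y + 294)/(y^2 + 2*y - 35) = (y^2 - 13*y + 42)/(y - 5)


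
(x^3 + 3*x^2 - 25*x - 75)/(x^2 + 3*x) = x - 25/x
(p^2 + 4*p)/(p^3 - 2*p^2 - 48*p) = (p + 4)/(p^2 - 2*p - 48)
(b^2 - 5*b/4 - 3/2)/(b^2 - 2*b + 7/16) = 4*(4*b^2 - 5*b - 6)/(16*b^2 - 32*b + 7)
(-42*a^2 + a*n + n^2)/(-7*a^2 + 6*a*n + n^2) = (6*a - n)/(a - n)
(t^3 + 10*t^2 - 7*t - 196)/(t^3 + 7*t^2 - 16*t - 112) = (t + 7)/(t + 4)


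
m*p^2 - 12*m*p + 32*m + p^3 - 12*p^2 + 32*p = (m + p)*(p - 8)*(p - 4)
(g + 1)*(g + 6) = g^2 + 7*g + 6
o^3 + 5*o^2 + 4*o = o*(o + 1)*(o + 4)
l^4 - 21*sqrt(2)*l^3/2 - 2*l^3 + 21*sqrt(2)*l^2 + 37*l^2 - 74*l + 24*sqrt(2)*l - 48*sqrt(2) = (l - 2)*(l - 8*sqrt(2))*(l - 3*sqrt(2))*(l + sqrt(2)/2)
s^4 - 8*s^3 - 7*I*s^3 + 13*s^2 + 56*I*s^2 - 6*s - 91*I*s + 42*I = (s - 6)*(s - 1)^2*(s - 7*I)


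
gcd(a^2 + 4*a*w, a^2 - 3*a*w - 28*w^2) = a + 4*w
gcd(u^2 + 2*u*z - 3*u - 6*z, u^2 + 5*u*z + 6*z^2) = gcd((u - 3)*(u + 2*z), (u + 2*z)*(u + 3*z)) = u + 2*z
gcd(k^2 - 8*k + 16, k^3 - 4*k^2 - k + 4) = k - 4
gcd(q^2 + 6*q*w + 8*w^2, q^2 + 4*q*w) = q + 4*w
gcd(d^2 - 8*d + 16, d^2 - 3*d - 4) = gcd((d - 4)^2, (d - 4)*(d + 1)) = d - 4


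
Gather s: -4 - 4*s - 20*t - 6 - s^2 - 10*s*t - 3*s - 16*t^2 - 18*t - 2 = -s^2 + s*(-10*t - 7) - 16*t^2 - 38*t - 12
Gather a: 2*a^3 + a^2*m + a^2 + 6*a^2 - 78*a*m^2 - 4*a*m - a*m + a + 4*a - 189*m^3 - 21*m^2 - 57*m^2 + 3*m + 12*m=2*a^3 + a^2*(m + 7) + a*(-78*m^2 - 5*m + 5) - 189*m^3 - 78*m^2 + 15*m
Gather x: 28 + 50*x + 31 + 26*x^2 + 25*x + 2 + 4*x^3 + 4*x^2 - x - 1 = 4*x^3 + 30*x^2 + 74*x + 60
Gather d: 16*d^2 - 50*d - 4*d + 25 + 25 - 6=16*d^2 - 54*d + 44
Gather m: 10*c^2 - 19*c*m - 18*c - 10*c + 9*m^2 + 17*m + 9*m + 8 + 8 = 10*c^2 - 28*c + 9*m^2 + m*(26 - 19*c) + 16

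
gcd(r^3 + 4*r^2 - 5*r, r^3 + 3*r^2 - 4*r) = r^2 - r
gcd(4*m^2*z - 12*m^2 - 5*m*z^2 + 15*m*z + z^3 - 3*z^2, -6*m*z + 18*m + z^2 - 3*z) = z - 3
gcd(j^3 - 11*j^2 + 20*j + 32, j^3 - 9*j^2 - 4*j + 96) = j^2 - 12*j + 32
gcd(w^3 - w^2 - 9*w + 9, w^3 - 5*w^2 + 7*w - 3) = w^2 - 4*w + 3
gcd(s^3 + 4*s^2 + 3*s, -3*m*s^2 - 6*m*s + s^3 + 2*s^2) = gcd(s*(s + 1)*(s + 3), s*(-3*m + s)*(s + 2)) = s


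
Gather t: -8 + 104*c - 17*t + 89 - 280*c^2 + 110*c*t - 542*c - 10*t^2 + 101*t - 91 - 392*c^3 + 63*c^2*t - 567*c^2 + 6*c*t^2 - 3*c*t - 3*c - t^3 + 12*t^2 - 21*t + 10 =-392*c^3 - 847*c^2 - 441*c - t^3 + t^2*(6*c + 2) + t*(63*c^2 + 107*c + 63)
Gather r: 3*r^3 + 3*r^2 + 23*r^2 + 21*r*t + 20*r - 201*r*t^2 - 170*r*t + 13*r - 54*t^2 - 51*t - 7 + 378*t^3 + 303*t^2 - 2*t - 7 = 3*r^3 + 26*r^2 + r*(-201*t^2 - 149*t + 33) + 378*t^3 + 249*t^2 - 53*t - 14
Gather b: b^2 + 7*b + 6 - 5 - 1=b^2 + 7*b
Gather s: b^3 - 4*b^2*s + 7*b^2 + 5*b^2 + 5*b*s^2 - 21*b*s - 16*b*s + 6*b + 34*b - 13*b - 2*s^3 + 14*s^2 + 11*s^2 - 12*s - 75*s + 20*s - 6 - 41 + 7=b^3 + 12*b^2 + 27*b - 2*s^3 + s^2*(5*b + 25) + s*(-4*b^2 - 37*b - 67) - 40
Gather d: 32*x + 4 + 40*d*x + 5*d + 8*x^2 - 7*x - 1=d*(40*x + 5) + 8*x^2 + 25*x + 3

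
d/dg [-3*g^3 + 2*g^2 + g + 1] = -9*g^2 + 4*g + 1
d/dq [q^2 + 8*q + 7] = 2*q + 8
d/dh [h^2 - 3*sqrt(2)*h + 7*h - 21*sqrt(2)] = 2*h - 3*sqrt(2) + 7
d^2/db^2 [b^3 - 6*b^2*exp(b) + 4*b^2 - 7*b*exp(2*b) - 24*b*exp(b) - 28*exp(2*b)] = -6*b^2*exp(b) - 28*b*exp(2*b) - 48*b*exp(b) + 6*b - 140*exp(2*b) - 60*exp(b) + 8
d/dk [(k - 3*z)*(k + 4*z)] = 2*k + z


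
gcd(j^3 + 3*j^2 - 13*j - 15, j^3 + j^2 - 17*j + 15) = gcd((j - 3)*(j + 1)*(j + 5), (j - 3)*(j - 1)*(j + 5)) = j^2 + 2*j - 15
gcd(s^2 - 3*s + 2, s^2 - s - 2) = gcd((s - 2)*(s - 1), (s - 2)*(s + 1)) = s - 2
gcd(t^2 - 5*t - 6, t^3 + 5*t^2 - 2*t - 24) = 1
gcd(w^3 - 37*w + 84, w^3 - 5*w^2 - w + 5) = 1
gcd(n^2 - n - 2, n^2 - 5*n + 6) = n - 2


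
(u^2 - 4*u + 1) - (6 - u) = u^2 - 3*u - 5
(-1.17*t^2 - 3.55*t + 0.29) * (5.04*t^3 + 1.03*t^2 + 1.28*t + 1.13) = -5.8968*t^5 - 19.0971*t^4 - 3.6925*t^3 - 5.5674*t^2 - 3.6403*t + 0.3277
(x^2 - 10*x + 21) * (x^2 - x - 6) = x^4 - 11*x^3 + 25*x^2 + 39*x - 126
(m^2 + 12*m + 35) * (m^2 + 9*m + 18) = m^4 + 21*m^3 + 161*m^2 + 531*m + 630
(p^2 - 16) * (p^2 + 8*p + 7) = p^4 + 8*p^3 - 9*p^2 - 128*p - 112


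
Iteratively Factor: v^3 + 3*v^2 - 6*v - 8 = (v + 1)*(v^2 + 2*v - 8) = (v - 2)*(v + 1)*(v + 4)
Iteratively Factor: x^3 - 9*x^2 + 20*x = (x - 4)*(x^2 - 5*x) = x*(x - 4)*(x - 5)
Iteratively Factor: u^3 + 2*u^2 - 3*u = (u - 1)*(u^2 + 3*u) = u*(u - 1)*(u + 3)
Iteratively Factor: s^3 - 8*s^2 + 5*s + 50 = (s - 5)*(s^2 - 3*s - 10) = (s - 5)*(s + 2)*(s - 5)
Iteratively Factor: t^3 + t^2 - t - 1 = (t - 1)*(t^2 + 2*t + 1) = (t - 1)*(t + 1)*(t + 1)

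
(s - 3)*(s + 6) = s^2 + 3*s - 18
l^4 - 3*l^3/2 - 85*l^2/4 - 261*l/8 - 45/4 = (l - 6)*(l + 1/2)*(l + 3/2)*(l + 5/2)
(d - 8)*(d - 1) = d^2 - 9*d + 8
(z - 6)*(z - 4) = z^2 - 10*z + 24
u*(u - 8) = u^2 - 8*u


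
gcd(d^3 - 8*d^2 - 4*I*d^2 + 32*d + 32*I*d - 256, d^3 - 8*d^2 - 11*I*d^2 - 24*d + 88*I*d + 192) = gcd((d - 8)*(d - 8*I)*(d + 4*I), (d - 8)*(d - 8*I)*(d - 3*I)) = d^2 + d*(-8 - 8*I) + 64*I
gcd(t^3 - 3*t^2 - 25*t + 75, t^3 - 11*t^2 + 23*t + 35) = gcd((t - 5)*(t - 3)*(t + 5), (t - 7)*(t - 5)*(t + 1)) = t - 5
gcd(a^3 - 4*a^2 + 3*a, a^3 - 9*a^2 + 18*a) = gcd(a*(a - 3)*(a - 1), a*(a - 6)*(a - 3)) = a^2 - 3*a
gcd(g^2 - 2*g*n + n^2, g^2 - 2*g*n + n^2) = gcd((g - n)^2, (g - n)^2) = g^2 - 2*g*n + n^2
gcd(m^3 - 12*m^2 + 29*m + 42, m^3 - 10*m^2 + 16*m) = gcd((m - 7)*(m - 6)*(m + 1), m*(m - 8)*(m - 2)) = 1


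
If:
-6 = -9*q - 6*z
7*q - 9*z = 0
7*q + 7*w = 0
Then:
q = 18/41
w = -18/41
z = 14/41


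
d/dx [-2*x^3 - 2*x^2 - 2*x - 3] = -6*x^2 - 4*x - 2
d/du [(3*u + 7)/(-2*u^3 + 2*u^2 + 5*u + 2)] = (12*u^3 + 36*u^2 - 28*u - 29)/(4*u^6 - 8*u^5 - 16*u^4 + 12*u^3 + 33*u^2 + 20*u + 4)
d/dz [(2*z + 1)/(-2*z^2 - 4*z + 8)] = (z^2 + z + 5)/(z^4 + 4*z^3 - 4*z^2 - 16*z + 16)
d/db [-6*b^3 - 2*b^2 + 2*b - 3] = -18*b^2 - 4*b + 2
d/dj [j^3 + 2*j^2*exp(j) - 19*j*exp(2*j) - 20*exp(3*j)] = 2*j^2*exp(j) + 3*j^2 - 38*j*exp(2*j) + 4*j*exp(j) - 60*exp(3*j) - 19*exp(2*j)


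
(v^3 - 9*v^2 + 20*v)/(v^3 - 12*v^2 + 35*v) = (v - 4)/(v - 7)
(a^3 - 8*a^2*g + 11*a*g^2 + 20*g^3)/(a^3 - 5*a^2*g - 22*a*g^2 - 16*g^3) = (a^2 - 9*a*g + 20*g^2)/(a^2 - 6*a*g - 16*g^2)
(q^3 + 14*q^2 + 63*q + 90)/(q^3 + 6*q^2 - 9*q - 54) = (q + 5)/(q - 3)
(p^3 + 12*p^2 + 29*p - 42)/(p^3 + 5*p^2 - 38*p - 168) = (p^2 + 5*p - 6)/(p^2 - 2*p - 24)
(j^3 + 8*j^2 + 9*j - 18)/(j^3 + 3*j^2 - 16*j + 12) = (j + 3)/(j - 2)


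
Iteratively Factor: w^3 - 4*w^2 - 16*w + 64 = (w - 4)*(w^2 - 16) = (w - 4)*(w + 4)*(w - 4)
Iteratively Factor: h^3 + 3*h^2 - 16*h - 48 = (h - 4)*(h^2 + 7*h + 12) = (h - 4)*(h + 4)*(h + 3)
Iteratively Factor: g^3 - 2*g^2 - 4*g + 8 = (g + 2)*(g^2 - 4*g + 4) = (g - 2)*(g + 2)*(g - 2)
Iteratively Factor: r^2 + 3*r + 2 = (r + 1)*(r + 2)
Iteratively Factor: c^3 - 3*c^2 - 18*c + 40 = (c - 2)*(c^2 - c - 20) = (c - 5)*(c - 2)*(c + 4)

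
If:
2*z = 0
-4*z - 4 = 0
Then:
No Solution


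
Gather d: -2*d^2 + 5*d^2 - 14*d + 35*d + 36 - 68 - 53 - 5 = 3*d^2 + 21*d - 90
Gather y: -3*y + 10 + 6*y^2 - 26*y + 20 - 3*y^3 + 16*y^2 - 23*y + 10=-3*y^3 + 22*y^2 - 52*y + 40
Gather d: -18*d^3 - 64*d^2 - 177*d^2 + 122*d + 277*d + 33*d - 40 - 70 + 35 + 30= -18*d^3 - 241*d^2 + 432*d - 45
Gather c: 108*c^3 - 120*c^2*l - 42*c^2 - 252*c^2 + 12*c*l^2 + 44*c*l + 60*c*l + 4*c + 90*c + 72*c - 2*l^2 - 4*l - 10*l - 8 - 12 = 108*c^3 + c^2*(-120*l - 294) + c*(12*l^2 + 104*l + 166) - 2*l^2 - 14*l - 20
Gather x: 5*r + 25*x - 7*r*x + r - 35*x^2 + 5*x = 6*r - 35*x^2 + x*(30 - 7*r)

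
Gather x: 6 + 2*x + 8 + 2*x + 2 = 4*x + 16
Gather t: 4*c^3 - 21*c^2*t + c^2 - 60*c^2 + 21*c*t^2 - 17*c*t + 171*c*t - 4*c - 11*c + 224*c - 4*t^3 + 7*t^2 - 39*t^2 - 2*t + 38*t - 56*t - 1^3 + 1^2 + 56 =4*c^3 - 59*c^2 + 209*c - 4*t^3 + t^2*(21*c - 32) + t*(-21*c^2 + 154*c - 20) + 56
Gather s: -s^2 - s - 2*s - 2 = -s^2 - 3*s - 2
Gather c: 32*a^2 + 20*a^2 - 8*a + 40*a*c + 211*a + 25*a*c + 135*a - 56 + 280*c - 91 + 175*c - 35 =52*a^2 + 338*a + c*(65*a + 455) - 182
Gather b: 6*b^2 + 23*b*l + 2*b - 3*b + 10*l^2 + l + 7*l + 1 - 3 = 6*b^2 + b*(23*l - 1) + 10*l^2 + 8*l - 2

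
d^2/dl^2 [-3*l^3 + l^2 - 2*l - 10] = 2 - 18*l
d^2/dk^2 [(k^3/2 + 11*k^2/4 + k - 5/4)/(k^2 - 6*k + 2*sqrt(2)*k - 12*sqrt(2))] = (-46*sqrt(2)*k^3 + 158*k^3 - 303*k^2 + 828*sqrt(2)*k^2 + 114*sqrt(2)*k + 1818*k - 228*sqrt(2) + 3140)/(2*(k^6 - 18*k^5 + 6*sqrt(2)*k^5 - 108*sqrt(2)*k^4 + 132*k^4 - 648*k^3 + 664*sqrt(2)*k^3 - 1584*sqrt(2)*k^2 + 2592*k^2 - 5184*k + 1728*sqrt(2)*k - 3456*sqrt(2)))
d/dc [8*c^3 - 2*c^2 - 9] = 4*c*(6*c - 1)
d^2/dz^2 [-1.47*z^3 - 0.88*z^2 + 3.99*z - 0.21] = -8.82*z - 1.76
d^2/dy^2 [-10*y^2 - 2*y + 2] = -20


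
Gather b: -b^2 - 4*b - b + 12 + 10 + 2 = -b^2 - 5*b + 24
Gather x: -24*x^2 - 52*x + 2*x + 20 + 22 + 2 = -24*x^2 - 50*x + 44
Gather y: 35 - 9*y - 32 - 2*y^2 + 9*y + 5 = 8 - 2*y^2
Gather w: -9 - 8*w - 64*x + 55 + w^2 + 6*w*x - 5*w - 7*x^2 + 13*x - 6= w^2 + w*(6*x - 13) - 7*x^2 - 51*x + 40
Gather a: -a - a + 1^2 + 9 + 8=18 - 2*a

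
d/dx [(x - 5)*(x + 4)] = 2*x - 1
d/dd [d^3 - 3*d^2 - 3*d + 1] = 3*d^2 - 6*d - 3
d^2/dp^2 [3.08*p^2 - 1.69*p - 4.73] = 6.16000000000000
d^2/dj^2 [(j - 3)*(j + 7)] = 2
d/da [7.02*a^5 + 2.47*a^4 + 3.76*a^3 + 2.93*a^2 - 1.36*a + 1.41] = 35.1*a^4 + 9.88*a^3 + 11.28*a^2 + 5.86*a - 1.36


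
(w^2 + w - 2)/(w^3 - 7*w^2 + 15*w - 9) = (w + 2)/(w^2 - 6*w + 9)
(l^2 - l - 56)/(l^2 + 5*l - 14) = (l - 8)/(l - 2)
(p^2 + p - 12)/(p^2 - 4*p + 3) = (p + 4)/(p - 1)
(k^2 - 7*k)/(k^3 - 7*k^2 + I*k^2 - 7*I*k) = 1/(k + I)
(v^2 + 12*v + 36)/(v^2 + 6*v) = (v + 6)/v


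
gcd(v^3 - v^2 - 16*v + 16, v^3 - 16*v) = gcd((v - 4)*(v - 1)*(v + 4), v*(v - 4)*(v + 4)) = v^2 - 16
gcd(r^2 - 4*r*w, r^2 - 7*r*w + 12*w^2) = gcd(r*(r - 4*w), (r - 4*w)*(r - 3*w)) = r - 4*w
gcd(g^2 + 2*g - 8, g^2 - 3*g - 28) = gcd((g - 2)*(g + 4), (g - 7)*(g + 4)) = g + 4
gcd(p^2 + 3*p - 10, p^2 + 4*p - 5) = p + 5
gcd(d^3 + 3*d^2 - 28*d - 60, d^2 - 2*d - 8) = d + 2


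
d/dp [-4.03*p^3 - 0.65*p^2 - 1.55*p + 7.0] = -12.09*p^2 - 1.3*p - 1.55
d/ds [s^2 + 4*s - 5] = 2*s + 4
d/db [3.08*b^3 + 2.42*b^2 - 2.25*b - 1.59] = 9.24*b^2 + 4.84*b - 2.25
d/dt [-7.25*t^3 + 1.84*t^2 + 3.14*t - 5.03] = -21.75*t^2 + 3.68*t + 3.14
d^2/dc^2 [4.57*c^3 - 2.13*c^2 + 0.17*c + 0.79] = 27.42*c - 4.26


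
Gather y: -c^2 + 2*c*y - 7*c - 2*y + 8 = -c^2 - 7*c + y*(2*c - 2) + 8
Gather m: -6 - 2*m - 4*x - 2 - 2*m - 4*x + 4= -4*m - 8*x - 4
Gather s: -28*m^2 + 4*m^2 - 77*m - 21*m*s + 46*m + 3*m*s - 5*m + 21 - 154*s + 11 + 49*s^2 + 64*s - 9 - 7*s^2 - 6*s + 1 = -24*m^2 - 36*m + 42*s^2 + s*(-18*m - 96) + 24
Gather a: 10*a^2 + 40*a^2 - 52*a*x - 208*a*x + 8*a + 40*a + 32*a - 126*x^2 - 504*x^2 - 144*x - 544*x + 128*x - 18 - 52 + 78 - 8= 50*a^2 + a*(80 - 260*x) - 630*x^2 - 560*x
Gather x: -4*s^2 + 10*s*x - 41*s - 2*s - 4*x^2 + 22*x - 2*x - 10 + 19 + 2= -4*s^2 - 43*s - 4*x^2 + x*(10*s + 20) + 11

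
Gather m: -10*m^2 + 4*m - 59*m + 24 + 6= -10*m^2 - 55*m + 30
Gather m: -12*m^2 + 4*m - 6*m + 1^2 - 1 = -12*m^2 - 2*m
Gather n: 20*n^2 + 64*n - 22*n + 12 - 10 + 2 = 20*n^2 + 42*n + 4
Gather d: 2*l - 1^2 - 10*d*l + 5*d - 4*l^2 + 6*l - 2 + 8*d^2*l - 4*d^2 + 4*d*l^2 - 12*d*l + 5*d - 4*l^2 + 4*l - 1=d^2*(8*l - 4) + d*(4*l^2 - 22*l + 10) - 8*l^2 + 12*l - 4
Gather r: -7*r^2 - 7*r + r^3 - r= r^3 - 7*r^2 - 8*r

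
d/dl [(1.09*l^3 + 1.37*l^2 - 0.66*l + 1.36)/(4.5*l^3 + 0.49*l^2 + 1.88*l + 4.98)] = (-5.6309*l^4 + 10.0384*l^3 + 0.823599999999999*l^2 + 12.3124*l - 5.8436)/(20.25*l^6 + 4.41*l^5 + 17.1601*l^4 + 46.6624*l^3 + 8.4148*l^2 + 18.7248*l + 24.8004)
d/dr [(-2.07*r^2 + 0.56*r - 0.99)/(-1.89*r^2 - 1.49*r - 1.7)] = (4.1427*r^2 + 3.2958*r - 2.4271)/(3.5721*r^4 + 5.6322*r^3 + 8.6461*r^2 + 5.066*r + 2.89)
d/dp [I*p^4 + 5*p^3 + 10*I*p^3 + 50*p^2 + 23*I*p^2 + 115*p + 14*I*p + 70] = 4*I*p^3 + p^2*(15 + 30*I) + p*(100 + 46*I) + 115 + 14*I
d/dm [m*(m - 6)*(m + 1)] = 3*m^2 - 10*m - 6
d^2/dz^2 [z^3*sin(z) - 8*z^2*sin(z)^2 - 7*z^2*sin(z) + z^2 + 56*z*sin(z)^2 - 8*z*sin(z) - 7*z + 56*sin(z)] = -z^3*sin(z) + 7*z^2*sin(z) + 6*z^2*cos(z) - 16*z^2*cos(2*z) + 14*z*sin(z) - 32*z*sin(2*z) - 28*z*cos(z) + 112*z*cos(2*z) - 70*sin(z) + 112*sin(2*z) - 16*cos(z) + 8*cos(2*z) - 6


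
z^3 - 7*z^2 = z^2*(z - 7)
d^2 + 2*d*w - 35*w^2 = (d - 5*w)*(d + 7*w)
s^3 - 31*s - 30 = (s - 6)*(s + 1)*(s + 5)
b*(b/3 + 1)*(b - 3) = b^3/3 - 3*b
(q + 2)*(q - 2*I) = q^2 + 2*q - 2*I*q - 4*I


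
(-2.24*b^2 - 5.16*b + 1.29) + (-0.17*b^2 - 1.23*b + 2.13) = -2.41*b^2 - 6.39*b + 3.42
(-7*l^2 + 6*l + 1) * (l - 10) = -7*l^3 + 76*l^2 - 59*l - 10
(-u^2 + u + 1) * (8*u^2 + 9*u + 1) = -8*u^4 - u^3 + 16*u^2 + 10*u + 1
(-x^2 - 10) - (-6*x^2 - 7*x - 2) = 5*x^2 + 7*x - 8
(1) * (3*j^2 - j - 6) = 3*j^2 - j - 6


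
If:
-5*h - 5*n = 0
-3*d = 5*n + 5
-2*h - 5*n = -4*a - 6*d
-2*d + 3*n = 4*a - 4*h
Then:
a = 15/32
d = -5/8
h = 5/8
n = -5/8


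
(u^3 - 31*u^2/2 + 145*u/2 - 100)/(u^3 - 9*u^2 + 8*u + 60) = (u^2 - 21*u/2 + 20)/(u^2 - 4*u - 12)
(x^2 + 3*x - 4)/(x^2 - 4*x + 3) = (x + 4)/(x - 3)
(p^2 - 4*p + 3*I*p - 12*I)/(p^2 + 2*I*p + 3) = (p - 4)/(p - I)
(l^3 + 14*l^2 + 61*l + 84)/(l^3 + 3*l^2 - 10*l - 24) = (l^2 + 10*l + 21)/(l^2 - l - 6)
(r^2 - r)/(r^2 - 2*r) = (r - 1)/(r - 2)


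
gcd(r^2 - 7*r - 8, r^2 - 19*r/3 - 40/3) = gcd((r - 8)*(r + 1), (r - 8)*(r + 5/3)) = r - 8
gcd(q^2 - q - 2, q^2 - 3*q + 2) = q - 2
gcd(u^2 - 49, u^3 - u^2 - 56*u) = u + 7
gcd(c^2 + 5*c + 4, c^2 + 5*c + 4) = c^2 + 5*c + 4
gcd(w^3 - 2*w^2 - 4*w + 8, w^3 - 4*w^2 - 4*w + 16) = w^2 - 4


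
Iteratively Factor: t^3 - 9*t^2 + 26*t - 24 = (t - 4)*(t^2 - 5*t + 6) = (t - 4)*(t - 2)*(t - 3)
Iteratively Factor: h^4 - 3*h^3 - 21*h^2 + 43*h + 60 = (h + 1)*(h^3 - 4*h^2 - 17*h + 60) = (h + 1)*(h + 4)*(h^2 - 8*h + 15) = (h - 5)*(h + 1)*(h + 4)*(h - 3)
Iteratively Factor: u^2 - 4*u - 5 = (u - 5)*(u + 1)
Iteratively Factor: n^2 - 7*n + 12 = (n - 4)*(n - 3)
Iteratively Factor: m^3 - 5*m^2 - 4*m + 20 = (m + 2)*(m^2 - 7*m + 10) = (m - 2)*(m + 2)*(m - 5)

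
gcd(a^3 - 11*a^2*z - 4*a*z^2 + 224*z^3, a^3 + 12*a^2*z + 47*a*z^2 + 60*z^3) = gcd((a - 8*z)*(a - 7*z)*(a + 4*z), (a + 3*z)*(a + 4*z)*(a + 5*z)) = a + 4*z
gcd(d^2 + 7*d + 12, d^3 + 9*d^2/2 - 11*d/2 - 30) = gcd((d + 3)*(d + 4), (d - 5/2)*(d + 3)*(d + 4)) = d^2 + 7*d + 12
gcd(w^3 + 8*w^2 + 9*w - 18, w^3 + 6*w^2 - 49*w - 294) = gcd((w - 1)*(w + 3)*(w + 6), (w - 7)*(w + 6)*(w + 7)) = w + 6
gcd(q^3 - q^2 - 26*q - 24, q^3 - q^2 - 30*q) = q - 6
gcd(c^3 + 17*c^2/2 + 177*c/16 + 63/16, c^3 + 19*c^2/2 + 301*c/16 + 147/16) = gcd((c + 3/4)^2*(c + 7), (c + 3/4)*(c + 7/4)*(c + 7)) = c^2 + 31*c/4 + 21/4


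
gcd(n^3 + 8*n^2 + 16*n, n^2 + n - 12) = n + 4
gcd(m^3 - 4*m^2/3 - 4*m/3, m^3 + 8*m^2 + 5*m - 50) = m - 2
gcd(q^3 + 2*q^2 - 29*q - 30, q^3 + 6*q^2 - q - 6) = q^2 + 7*q + 6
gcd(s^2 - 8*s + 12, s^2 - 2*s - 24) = s - 6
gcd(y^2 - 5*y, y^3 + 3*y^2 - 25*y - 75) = y - 5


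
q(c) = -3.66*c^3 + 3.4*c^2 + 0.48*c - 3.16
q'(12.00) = -1499.04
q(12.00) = -5832.28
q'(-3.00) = -118.74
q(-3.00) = 124.82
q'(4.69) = -209.15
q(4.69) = -303.69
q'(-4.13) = -214.89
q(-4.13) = 310.68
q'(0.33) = 1.53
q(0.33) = -2.76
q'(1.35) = -10.35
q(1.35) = -5.32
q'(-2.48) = -83.92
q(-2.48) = 72.39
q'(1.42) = -12.00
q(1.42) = -6.10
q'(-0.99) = -17.01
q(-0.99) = 3.25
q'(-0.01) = 0.41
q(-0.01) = -3.16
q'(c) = -10.98*c^2 + 6.8*c + 0.48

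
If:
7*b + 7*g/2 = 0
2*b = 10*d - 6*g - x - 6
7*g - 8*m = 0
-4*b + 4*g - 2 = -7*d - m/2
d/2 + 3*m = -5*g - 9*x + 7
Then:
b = 1312/9005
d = 4986/9005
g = -2624/9005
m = -2296/9005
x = 1790/1801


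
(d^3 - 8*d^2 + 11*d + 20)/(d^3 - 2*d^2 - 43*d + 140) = (d + 1)/(d + 7)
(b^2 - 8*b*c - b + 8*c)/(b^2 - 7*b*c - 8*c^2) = (b - 1)/(b + c)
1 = 1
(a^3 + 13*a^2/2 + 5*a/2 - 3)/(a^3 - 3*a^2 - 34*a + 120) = (2*a^2 + a - 1)/(2*(a^2 - 9*a + 20))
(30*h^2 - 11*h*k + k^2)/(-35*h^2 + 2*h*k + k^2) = (-6*h + k)/(7*h + k)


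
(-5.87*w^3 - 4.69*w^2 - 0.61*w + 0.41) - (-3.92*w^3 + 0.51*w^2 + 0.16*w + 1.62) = -1.95*w^3 - 5.2*w^2 - 0.77*w - 1.21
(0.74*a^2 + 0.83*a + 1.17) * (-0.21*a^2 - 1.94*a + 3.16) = -0.1554*a^4 - 1.6099*a^3 + 0.4825*a^2 + 0.353*a + 3.6972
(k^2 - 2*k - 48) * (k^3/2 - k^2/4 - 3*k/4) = k^5/2 - 5*k^4/4 - 97*k^3/4 + 27*k^2/2 + 36*k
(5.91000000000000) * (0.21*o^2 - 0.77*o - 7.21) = 1.2411*o^2 - 4.5507*o - 42.6111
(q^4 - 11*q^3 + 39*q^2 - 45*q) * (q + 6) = q^5 - 5*q^4 - 27*q^3 + 189*q^2 - 270*q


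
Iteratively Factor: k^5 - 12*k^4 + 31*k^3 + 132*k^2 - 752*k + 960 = (k + 4)*(k^4 - 16*k^3 + 95*k^2 - 248*k + 240) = (k - 3)*(k + 4)*(k^3 - 13*k^2 + 56*k - 80) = (k - 4)*(k - 3)*(k + 4)*(k^2 - 9*k + 20) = (k - 5)*(k - 4)*(k - 3)*(k + 4)*(k - 4)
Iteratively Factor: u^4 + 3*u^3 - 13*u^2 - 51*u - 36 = (u + 1)*(u^3 + 2*u^2 - 15*u - 36) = (u + 1)*(u + 3)*(u^2 - u - 12) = (u + 1)*(u + 3)^2*(u - 4)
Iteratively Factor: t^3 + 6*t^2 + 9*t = (t + 3)*(t^2 + 3*t) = (t + 3)^2*(t)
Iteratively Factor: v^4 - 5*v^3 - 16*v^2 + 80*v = (v + 4)*(v^3 - 9*v^2 + 20*v) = (v - 4)*(v + 4)*(v^2 - 5*v) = v*(v - 4)*(v + 4)*(v - 5)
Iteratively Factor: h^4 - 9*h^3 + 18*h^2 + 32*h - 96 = (h - 4)*(h^3 - 5*h^2 - 2*h + 24) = (h - 4)*(h - 3)*(h^2 - 2*h - 8) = (h - 4)^2*(h - 3)*(h + 2)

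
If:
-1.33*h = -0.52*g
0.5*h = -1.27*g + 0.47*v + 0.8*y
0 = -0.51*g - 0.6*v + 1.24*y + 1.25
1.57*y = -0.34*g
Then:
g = 0.44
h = 0.17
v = 1.52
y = -0.09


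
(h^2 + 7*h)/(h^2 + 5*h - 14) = h/(h - 2)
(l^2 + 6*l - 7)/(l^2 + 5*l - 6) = (l + 7)/(l + 6)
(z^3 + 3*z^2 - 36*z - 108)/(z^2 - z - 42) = (z^2 - 3*z - 18)/(z - 7)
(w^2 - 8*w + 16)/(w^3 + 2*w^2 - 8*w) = (w^2 - 8*w + 16)/(w*(w^2 + 2*w - 8))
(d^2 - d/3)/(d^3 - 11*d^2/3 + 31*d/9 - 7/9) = 3*d/(3*d^2 - 10*d + 7)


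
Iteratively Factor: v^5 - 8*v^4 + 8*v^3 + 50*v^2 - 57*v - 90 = (v - 3)*(v^4 - 5*v^3 - 7*v^2 + 29*v + 30) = (v - 5)*(v - 3)*(v^3 - 7*v - 6) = (v - 5)*(v - 3)*(v + 2)*(v^2 - 2*v - 3) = (v - 5)*(v - 3)*(v + 1)*(v + 2)*(v - 3)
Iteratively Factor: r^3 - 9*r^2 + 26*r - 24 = (r - 4)*(r^2 - 5*r + 6) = (r - 4)*(r - 3)*(r - 2)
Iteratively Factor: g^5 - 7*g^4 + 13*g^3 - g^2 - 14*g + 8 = (g - 1)*(g^4 - 6*g^3 + 7*g^2 + 6*g - 8) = (g - 4)*(g - 1)*(g^3 - 2*g^2 - g + 2) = (g - 4)*(g - 1)^2*(g^2 - g - 2) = (g - 4)*(g - 1)^2*(g + 1)*(g - 2)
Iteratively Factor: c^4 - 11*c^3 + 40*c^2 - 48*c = (c - 4)*(c^3 - 7*c^2 + 12*c) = (c - 4)^2*(c^2 - 3*c) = (c - 4)^2*(c - 3)*(c)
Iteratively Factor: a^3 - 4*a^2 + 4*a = (a)*(a^2 - 4*a + 4) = a*(a - 2)*(a - 2)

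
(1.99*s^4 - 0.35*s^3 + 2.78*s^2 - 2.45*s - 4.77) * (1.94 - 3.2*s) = -6.368*s^5 + 4.9806*s^4 - 9.575*s^3 + 13.2332*s^2 + 10.511*s - 9.2538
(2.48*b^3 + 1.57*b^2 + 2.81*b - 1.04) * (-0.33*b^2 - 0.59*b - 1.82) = -0.8184*b^5 - 1.9813*b^4 - 6.3672*b^3 - 4.1721*b^2 - 4.5006*b + 1.8928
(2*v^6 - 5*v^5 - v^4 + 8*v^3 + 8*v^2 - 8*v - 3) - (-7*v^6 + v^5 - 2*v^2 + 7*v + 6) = 9*v^6 - 6*v^5 - v^4 + 8*v^3 + 10*v^2 - 15*v - 9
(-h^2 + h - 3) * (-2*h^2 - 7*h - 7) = 2*h^4 + 5*h^3 + 6*h^2 + 14*h + 21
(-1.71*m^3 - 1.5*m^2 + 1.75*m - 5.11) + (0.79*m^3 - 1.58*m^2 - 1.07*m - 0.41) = -0.92*m^3 - 3.08*m^2 + 0.68*m - 5.52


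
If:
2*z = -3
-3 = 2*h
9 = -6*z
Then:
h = -3/2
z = -3/2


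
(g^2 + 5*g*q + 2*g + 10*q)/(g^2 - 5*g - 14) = (g + 5*q)/(g - 7)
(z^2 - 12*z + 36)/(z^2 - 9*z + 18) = (z - 6)/(z - 3)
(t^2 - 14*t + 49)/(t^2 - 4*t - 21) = (t - 7)/(t + 3)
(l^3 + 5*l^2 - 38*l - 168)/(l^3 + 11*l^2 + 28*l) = (l - 6)/l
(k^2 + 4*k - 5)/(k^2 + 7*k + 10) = (k - 1)/(k + 2)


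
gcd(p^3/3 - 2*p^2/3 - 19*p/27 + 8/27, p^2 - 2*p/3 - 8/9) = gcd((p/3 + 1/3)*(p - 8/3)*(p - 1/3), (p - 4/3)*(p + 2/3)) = 1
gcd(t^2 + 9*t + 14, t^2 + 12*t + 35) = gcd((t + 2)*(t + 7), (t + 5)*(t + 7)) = t + 7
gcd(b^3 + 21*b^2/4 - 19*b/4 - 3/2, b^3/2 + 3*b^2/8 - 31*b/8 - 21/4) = 1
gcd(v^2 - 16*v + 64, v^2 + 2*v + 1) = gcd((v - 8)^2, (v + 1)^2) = 1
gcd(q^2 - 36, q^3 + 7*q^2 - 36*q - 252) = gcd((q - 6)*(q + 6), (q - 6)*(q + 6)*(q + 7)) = q^2 - 36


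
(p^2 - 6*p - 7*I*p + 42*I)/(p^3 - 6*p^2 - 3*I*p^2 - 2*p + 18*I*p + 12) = (p - 7*I)/(p^2 - 3*I*p - 2)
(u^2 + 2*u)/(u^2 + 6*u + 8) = u/(u + 4)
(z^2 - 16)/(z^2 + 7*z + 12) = (z - 4)/(z + 3)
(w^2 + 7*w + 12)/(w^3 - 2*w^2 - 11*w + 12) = (w + 4)/(w^2 - 5*w + 4)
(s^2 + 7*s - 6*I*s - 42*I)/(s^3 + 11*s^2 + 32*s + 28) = (s - 6*I)/(s^2 + 4*s + 4)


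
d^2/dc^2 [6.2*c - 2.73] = 0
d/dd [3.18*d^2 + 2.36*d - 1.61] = 6.36*d + 2.36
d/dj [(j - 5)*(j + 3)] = 2*j - 2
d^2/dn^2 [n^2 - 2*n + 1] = 2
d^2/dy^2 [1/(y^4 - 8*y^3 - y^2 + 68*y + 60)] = 2*((-6*y^2 + 24*y + 1)*(y^4 - 8*y^3 - y^2 + 68*y + 60) + 4*(2*y^3 - 12*y^2 - y + 34)^2)/(y^4 - 8*y^3 - y^2 + 68*y + 60)^3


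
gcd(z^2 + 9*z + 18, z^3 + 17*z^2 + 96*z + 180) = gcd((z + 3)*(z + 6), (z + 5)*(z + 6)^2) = z + 6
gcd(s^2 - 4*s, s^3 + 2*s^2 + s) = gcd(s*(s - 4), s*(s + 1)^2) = s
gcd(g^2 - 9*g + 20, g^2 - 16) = g - 4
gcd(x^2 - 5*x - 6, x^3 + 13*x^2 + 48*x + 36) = x + 1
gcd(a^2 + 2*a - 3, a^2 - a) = a - 1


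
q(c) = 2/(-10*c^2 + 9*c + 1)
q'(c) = 2*(20*c - 9)/(-10*c^2 + 9*c + 1)^2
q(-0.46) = -0.38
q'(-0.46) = -1.32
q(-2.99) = -0.02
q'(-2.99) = -0.01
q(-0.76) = -0.17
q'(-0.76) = -0.36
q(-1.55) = -0.05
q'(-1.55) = -0.06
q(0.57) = 0.69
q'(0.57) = 0.58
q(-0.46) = -0.38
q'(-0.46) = -1.32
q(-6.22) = -0.00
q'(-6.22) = -0.00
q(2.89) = -0.04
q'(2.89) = 0.03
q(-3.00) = -0.02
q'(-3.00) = -0.01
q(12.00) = 0.00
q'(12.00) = 0.00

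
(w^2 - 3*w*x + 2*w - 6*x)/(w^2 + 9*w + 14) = (w - 3*x)/(w + 7)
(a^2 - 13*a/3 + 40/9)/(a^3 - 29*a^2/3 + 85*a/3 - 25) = (a - 8/3)/(a^2 - 8*a + 15)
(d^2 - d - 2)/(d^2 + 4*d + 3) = (d - 2)/(d + 3)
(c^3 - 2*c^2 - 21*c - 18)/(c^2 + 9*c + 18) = (c^2 - 5*c - 6)/(c + 6)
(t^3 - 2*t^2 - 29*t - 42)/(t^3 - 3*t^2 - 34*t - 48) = (t - 7)/(t - 8)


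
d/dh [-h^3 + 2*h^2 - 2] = h*(4 - 3*h)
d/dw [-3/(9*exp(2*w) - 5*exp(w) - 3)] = (54*exp(w) - 15)*exp(w)/(-9*exp(2*w) + 5*exp(w) + 3)^2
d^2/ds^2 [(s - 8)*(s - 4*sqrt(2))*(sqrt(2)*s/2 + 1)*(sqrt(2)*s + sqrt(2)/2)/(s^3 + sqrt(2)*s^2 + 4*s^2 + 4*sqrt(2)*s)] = 4*(21*s^6 + 23*sqrt(2)*s^6 + 87*sqrt(2)*s^5 + 138*s^5 + 270*s^4 + 234*sqrt(2)*s^4 + 314*sqrt(2)*s^3 + 668*s^3 + 576*sqrt(2)*s^2 + 864*s^2 + 384*s + 768*sqrt(2)*s + 512)/(s^3*(s^6 + 3*sqrt(2)*s^5 + 12*s^5 + 36*sqrt(2)*s^4 + 54*s^4 + 136*s^3 + 146*sqrt(2)*s^3 + 288*s^2 + 216*sqrt(2)*s^2 + 96*sqrt(2)*s + 384*s + 128*sqrt(2)))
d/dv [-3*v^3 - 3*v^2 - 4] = 3*v*(-3*v - 2)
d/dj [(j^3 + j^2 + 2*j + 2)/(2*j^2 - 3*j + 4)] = (2*j^4 - 6*j^3 + 5*j^2 + 14)/(4*j^4 - 12*j^3 + 25*j^2 - 24*j + 16)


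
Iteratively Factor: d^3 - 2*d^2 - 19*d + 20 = (d + 4)*(d^2 - 6*d + 5) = (d - 5)*(d + 4)*(d - 1)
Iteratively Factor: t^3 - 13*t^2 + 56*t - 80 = (t - 4)*(t^2 - 9*t + 20) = (t - 4)^2*(t - 5)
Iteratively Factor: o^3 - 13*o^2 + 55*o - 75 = (o - 5)*(o^2 - 8*o + 15) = (o - 5)^2*(o - 3)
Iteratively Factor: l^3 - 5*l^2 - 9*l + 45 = (l - 3)*(l^2 - 2*l - 15) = (l - 5)*(l - 3)*(l + 3)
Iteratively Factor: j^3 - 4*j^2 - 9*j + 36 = (j + 3)*(j^2 - 7*j + 12) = (j - 4)*(j + 3)*(j - 3)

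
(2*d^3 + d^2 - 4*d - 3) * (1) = 2*d^3 + d^2 - 4*d - 3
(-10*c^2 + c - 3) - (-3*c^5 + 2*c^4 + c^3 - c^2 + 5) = 3*c^5 - 2*c^4 - c^3 - 9*c^2 + c - 8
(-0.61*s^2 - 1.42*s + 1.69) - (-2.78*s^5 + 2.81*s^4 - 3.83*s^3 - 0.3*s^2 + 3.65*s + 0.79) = 2.78*s^5 - 2.81*s^4 + 3.83*s^3 - 0.31*s^2 - 5.07*s + 0.9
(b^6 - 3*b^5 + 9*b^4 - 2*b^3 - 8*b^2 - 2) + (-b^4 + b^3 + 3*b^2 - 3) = b^6 - 3*b^5 + 8*b^4 - b^3 - 5*b^2 - 5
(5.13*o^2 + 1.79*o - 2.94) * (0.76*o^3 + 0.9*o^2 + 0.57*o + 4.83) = 3.8988*o^5 + 5.9774*o^4 + 2.3007*o^3 + 23.1522*o^2 + 6.9699*o - 14.2002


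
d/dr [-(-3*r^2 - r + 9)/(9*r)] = 1/3 + r^(-2)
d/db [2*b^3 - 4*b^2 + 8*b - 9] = 6*b^2 - 8*b + 8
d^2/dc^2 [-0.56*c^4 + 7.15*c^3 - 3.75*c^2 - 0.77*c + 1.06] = -6.72*c^2 + 42.9*c - 7.5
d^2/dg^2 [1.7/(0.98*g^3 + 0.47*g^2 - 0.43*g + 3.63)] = (-(9.996*g + 1.598)*(0.98*g^3 + 0.47*g^2 - 0.43*g + 3.63) + 1.7*(2.94*g^2 + 0.94*g - 0.43)*(5.88*g^2 + 1.88*g - 0.86))/(0.98*g^3 + 0.47*g^2 - 0.43*g + 3.63)^3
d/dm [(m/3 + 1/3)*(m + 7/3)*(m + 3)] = m^2 + 38*m/9 + 37/9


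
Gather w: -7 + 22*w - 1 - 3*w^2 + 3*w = -3*w^2 + 25*w - 8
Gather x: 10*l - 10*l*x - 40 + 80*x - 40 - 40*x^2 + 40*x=10*l - 40*x^2 + x*(120 - 10*l) - 80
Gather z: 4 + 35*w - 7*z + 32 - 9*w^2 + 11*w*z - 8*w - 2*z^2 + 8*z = -9*w^2 + 27*w - 2*z^2 + z*(11*w + 1) + 36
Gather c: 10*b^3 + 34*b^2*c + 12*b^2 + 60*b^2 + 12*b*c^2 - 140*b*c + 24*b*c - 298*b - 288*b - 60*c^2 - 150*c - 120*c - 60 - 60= 10*b^3 + 72*b^2 - 586*b + c^2*(12*b - 60) + c*(34*b^2 - 116*b - 270) - 120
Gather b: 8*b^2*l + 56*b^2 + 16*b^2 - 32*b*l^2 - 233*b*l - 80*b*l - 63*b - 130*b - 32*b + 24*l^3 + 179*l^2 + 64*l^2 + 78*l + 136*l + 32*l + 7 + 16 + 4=b^2*(8*l + 72) + b*(-32*l^2 - 313*l - 225) + 24*l^3 + 243*l^2 + 246*l + 27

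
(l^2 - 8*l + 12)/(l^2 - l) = (l^2 - 8*l + 12)/(l*(l - 1))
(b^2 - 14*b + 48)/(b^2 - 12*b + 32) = (b - 6)/(b - 4)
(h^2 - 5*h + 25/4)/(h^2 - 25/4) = (2*h - 5)/(2*h + 5)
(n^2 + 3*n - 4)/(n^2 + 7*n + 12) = (n - 1)/(n + 3)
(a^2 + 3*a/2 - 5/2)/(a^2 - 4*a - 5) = (-2*a^2 - 3*a + 5)/(2*(-a^2 + 4*a + 5))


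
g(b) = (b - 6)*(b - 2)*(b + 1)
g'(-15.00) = 889.00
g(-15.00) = -4998.00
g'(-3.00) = 73.00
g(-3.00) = -90.00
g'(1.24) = -8.75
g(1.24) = 8.10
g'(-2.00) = 44.00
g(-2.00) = -32.00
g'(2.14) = -12.22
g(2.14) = -1.70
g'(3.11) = -10.52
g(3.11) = -13.18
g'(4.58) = 2.81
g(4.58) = -20.44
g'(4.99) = 8.84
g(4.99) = -18.09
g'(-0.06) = 4.85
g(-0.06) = 11.73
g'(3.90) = -4.97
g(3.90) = -19.55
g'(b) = (b - 6)*(b - 2) + (b - 6)*(b + 1) + (b - 2)*(b + 1)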